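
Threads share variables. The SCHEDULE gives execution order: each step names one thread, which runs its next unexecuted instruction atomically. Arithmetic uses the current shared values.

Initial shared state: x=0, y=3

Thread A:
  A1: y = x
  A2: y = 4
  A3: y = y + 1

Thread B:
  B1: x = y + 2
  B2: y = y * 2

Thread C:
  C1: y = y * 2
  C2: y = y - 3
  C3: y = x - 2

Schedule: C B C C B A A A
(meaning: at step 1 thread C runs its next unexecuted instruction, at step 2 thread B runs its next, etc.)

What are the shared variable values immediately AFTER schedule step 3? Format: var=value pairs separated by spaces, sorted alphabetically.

Step 1: thread C executes C1 (y = y * 2). Shared: x=0 y=6. PCs: A@0 B@0 C@1
Step 2: thread B executes B1 (x = y + 2). Shared: x=8 y=6. PCs: A@0 B@1 C@1
Step 3: thread C executes C2 (y = y - 3). Shared: x=8 y=3. PCs: A@0 B@1 C@2

Answer: x=8 y=3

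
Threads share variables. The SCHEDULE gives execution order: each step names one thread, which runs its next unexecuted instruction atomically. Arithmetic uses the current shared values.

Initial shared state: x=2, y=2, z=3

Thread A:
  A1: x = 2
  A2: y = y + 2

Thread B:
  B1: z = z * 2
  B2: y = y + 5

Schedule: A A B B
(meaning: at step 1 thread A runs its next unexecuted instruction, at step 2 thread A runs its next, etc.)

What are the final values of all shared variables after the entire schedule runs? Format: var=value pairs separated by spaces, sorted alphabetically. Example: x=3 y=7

Answer: x=2 y=9 z=6

Derivation:
Step 1: thread A executes A1 (x = 2). Shared: x=2 y=2 z=3. PCs: A@1 B@0
Step 2: thread A executes A2 (y = y + 2). Shared: x=2 y=4 z=3. PCs: A@2 B@0
Step 3: thread B executes B1 (z = z * 2). Shared: x=2 y=4 z=6. PCs: A@2 B@1
Step 4: thread B executes B2 (y = y + 5). Shared: x=2 y=9 z=6. PCs: A@2 B@2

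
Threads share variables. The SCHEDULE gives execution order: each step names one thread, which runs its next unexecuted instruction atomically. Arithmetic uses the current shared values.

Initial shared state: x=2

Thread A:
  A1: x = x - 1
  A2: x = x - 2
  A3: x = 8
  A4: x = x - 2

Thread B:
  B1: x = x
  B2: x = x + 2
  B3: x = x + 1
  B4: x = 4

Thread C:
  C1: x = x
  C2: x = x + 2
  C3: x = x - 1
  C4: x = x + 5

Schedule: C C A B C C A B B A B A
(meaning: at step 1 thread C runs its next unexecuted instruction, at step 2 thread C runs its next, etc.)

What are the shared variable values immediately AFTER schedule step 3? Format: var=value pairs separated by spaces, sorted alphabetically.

Step 1: thread C executes C1 (x = x). Shared: x=2. PCs: A@0 B@0 C@1
Step 2: thread C executes C2 (x = x + 2). Shared: x=4. PCs: A@0 B@0 C@2
Step 3: thread A executes A1 (x = x - 1). Shared: x=3. PCs: A@1 B@0 C@2

Answer: x=3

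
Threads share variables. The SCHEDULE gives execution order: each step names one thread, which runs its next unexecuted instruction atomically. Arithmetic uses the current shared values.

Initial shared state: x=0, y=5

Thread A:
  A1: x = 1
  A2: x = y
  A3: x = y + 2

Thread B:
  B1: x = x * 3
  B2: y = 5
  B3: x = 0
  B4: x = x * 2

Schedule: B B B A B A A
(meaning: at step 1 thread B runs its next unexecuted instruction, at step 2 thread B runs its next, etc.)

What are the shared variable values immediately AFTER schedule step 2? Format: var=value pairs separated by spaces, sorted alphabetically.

Step 1: thread B executes B1 (x = x * 3). Shared: x=0 y=5. PCs: A@0 B@1
Step 2: thread B executes B2 (y = 5). Shared: x=0 y=5. PCs: A@0 B@2

Answer: x=0 y=5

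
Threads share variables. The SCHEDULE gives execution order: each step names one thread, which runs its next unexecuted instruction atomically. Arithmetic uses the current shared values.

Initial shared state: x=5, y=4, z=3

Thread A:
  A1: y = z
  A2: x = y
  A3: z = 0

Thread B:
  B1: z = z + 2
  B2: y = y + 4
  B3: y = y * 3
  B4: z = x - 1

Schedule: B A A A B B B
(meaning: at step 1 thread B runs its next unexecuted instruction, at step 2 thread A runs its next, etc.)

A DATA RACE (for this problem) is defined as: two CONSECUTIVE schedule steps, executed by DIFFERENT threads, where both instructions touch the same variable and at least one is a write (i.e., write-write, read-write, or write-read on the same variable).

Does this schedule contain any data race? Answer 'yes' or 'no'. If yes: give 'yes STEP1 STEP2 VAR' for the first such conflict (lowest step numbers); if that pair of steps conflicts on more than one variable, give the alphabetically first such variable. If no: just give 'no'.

Answer: yes 1 2 z

Derivation:
Steps 1,2: B(z = z + 2) vs A(y = z). RACE on z (W-R).
Steps 2,3: same thread (A). No race.
Steps 3,4: same thread (A). No race.
Steps 4,5: A(r=-,w=z) vs B(r=y,w=y). No conflict.
Steps 5,6: same thread (B). No race.
Steps 6,7: same thread (B). No race.
First conflict at steps 1,2.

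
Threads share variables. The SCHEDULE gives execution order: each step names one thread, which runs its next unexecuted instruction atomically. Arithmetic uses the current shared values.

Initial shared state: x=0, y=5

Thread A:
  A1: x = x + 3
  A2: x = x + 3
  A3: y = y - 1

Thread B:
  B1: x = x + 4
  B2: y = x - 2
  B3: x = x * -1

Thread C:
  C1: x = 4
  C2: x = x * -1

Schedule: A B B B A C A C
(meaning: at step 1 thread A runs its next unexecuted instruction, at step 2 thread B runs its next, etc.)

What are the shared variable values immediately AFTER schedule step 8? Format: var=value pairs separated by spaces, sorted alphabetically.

Answer: x=-4 y=4

Derivation:
Step 1: thread A executes A1 (x = x + 3). Shared: x=3 y=5. PCs: A@1 B@0 C@0
Step 2: thread B executes B1 (x = x + 4). Shared: x=7 y=5. PCs: A@1 B@1 C@0
Step 3: thread B executes B2 (y = x - 2). Shared: x=7 y=5. PCs: A@1 B@2 C@0
Step 4: thread B executes B3 (x = x * -1). Shared: x=-7 y=5. PCs: A@1 B@3 C@0
Step 5: thread A executes A2 (x = x + 3). Shared: x=-4 y=5. PCs: A@2 B@3 C@0
Step 6: thread C executes C1 (x = 4). Shared: x=4 y=5. PCs: A@2 B@3 C@1
Step 7: thread A executes A3 (y = y - 1). Shared: x=4 y=4. PCs: A@3 B@3 C@1
Step 8: thread C executes C2 (x = x * -1). Shared: x=-4 y=4. PCs: A@3 B@3 C@2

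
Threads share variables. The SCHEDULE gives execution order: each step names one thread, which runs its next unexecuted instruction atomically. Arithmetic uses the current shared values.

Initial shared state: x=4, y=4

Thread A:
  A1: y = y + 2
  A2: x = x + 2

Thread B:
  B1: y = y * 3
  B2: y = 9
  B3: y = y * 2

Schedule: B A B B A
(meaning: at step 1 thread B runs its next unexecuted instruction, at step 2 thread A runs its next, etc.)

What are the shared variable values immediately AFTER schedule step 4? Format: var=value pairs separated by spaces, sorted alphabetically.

Step 1: thread B executes B1 (y = y * 3). Shared: x=4 y=12. PCs: A@0 B@1
Step 2: thread A executes A1 (y = y + 2). Shared: x=4 y=14. PCs: A@1 B@1
Step 3: thread B executes B2 (y = 9). Shared: x=4 y=9. PCs: A@1 B@2
Step 4: thread B executes B3 (y = y * 2). Shared: x=4 y=18. PCs: A@1 B@3

Answer: x=4 y=18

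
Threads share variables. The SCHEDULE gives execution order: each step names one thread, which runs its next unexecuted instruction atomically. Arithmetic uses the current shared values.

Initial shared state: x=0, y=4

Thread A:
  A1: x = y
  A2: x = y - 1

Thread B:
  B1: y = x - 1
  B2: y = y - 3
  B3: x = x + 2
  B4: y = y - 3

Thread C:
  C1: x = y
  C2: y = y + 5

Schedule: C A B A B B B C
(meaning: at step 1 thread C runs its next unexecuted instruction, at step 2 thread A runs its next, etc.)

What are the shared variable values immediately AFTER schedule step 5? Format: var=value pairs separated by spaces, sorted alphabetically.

Step 1: thread C executes C1 (x = y). Shared: x=4 y=4. PCs: A@0 B@0 C@1
Step 2: thread A executes A1 (x = y). Shared: x=4 y=4. PCs: A@1 B@0 C@1
Step 3: thread B executes B1 (y = x - 1). Shared: x=4 y=3. PCs: A@1 B@1 C@1
Step 4: thread A executes A2 (x = y - 1). Shared: x=2 y=3. PCs: A@2 B@1 C@1
Step 5: thread B executes B2 (y = y - 3). Shared: x=2 y=0. PCs: A@2 B@2 C@1

Answer: x=2 y=0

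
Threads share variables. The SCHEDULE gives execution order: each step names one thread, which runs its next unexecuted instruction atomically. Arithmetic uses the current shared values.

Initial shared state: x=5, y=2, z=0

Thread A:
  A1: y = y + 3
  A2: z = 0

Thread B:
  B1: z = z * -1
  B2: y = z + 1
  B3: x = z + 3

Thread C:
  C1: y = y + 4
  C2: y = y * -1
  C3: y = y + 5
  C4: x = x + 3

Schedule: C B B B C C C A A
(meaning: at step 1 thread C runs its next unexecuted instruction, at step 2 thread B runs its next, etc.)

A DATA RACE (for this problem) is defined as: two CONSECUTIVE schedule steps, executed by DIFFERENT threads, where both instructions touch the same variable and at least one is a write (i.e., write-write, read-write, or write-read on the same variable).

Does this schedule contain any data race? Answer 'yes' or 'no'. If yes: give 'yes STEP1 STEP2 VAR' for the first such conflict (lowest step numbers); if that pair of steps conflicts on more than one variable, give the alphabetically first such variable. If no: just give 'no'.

Steps 1,2: C(r=y,w=y) vs B(r=z,w=z). No conflict.
Steps 2,3: same thread (B). No race.
Steps 3,4: same thread (B). No race.
Steps 4,5: B(r=z,w=x) vs C(r=y,w=y). No conflict.
Steps 5,6: same thread (C). No race.
Steps 6,7: same thread (C). No race.
Steps 7,8: C(r=x,w=x) vs A(r=y,w=y). No conflict.
Steps 8,9: same thread (A). No race.

Answer: no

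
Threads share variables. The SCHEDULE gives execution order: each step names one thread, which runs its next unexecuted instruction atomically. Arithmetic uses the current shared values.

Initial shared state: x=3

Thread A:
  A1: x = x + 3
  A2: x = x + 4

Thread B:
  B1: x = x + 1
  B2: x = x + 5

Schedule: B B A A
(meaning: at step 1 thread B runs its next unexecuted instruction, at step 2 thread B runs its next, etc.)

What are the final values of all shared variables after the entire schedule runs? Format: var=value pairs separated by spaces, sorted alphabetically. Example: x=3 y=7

Answer: x=16

Derivation:
Step 1: thread B executes B1 (x = x + 1). Shared: x=4. PCs: A@0 B@1
Step 2: thread B executes B2 (x = x + 5). Shared: x=9. PCs: A@0 B@2
Step 3: thread A executes A1 (x = x + 3). Shared: x=12. PCs: A@1 B@2
Step 4: thread A executes A2 (x = x + 4). Shared: x=16. PCs: A@2 B@2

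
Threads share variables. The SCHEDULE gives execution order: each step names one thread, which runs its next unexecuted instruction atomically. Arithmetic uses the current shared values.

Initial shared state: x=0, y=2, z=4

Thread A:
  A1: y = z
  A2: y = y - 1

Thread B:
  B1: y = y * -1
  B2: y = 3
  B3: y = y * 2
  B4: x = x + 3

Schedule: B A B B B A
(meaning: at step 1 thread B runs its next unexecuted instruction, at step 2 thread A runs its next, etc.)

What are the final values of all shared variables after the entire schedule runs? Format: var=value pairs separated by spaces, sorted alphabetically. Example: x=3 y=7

Step 1: thread B executes B1 (y = y * -1). Shared: x=0 y=-2 z=4. PCs: A@0 B@1
Step 2: thread A executes A1 (y = z). Shared: x=0 y=4 z=4. PCs: A@1 B@1
Step 3: thread B executes B2 (y = 3). Shared: x=0 y=3 z=4. PCs: A@1 B@2
Step 4: thread B executes B3 (y = y * 2). Shared: x=0 y=6 z=4. PCs: A@1 B@3
Step 5: thread B executes B4 (x = x + 3). Shared: x=3 y=6 z=4. PCs: A@1 B@4
Step 6: thread A executes A2 (y = y - 1). Shared: x=3 y=5 z=4. PCs: A@2 B@4

Answer: x=3 y=5 z=4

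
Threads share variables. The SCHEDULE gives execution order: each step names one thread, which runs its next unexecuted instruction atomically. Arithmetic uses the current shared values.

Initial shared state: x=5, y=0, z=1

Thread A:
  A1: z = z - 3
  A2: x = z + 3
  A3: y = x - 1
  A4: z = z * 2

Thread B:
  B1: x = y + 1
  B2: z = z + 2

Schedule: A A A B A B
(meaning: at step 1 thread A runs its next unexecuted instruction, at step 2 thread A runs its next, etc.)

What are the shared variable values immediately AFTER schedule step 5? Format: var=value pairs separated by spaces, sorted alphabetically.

Step 1: thread A executes A1 (z = z - 3). Shared: x=5 y=0 z=-2. PCs: A@1 B@0
Step 2: thread A executes A2 (x = z + 3). Shared: x=1 y=0 z=-2. PCs: A@2 B@0
Step 3: thread A executes A3 (y = x - 1). Shared: x=1 y=0 z=-2. PCs: A@3 B@0
Step 4: thread B executes B1 (x = y + 1). Shared: x=1 y=0 z=-2. PCs: A@3 B@1
Step 5: thread A executes A4 (z = z * 2). Shared: x=1 y=0 z=-4. PCs: A@4 B@1

Answer: x=1 y=0 z=-4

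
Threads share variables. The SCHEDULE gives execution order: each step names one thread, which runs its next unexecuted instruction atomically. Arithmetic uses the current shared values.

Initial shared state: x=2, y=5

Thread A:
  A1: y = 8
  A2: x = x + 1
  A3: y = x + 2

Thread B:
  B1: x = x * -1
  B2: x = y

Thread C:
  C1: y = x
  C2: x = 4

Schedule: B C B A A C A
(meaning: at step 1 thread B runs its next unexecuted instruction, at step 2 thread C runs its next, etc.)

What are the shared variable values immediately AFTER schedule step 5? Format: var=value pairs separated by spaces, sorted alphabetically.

Answer: x=-1 y=8

Derivation:
Step 1: thread B executes B1 (x = x * -1). Shared: x=-2 y=5. PCs: A@0 B@1 C@0
Step 2: thread C executes C1 (y = x). Shared: x=-2 y=-2. PCs: A@0 B@1 C@1
Step 3: thread B executes B2 (x = y). Shared: x=-2 y=-2. PCs: A@0 B@2 C@1
Step 4: thread A executes A1 (y = 8). Shared: x=-2 y=8. PCs: A@1 B@2 C@1
Step 5: thread A executes A2 (x = x + 1). Shared: x=-1 y=8. PCs: A@2 B@2 C@1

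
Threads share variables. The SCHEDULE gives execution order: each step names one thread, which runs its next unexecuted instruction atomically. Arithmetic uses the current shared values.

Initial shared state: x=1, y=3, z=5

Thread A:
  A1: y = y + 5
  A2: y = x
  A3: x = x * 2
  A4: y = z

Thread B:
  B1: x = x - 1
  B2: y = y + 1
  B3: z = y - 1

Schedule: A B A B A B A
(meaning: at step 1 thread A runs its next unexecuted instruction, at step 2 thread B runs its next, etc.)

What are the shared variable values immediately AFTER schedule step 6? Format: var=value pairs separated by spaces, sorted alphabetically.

Step 1: thread A executes A1 (y = y + 5). Shared: x=1 y=8 z=5. PCs: A@1 B@0
Step 2: thread B executes B1 (x = x - 1). Shared: x=0 y=8 z=5. PCs: A@1 B@1
Step 3: thread A executes A2 (y = x). Shared: x=0 y=0 z=5. PCs: A@2 B@1
Step 4: thread B executes B2 (y = y + 1). Shared: x=0 y=1 z=5. PCs: A@2 B@2
Step 5: thread A executes A3 (x = x * 2). Shared: x=0 y=1 z=5. PCs: A@3 B@2
Step 6: thread B executes B3 (z = y - 1). Shared: x=0 y=1 z=0. PCs: A@3 B@3

Answer: x=0 y=1 z=0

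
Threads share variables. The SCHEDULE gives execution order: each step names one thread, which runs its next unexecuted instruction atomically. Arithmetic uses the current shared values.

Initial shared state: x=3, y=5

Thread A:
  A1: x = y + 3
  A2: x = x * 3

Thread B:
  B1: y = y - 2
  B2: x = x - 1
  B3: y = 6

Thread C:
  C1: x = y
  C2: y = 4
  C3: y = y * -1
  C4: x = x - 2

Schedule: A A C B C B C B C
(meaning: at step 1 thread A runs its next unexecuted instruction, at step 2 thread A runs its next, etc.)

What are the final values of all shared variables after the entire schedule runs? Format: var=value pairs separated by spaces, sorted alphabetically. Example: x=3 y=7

Answer: x=2 y=6

Derivation:
Step 1: thread A executes A1 (x = y + 3). Shared: x=8 y=5. PCs: A@1 B@0 C@0
Step 2: thread A executes A2 (x = x * 3). Shared: x=24 y=5. PCs: A@2 B@0 C@0
Step 3: thread C executes C1 (x = y). Shared: x=5 y=5. PCs: A@2 B@0 C@1
Step 4: thread B executes B1 (y = y - 2). Shared: x=5 y=3. PCs: A@2 B@1 C@1
Step 5: thread C executes C2 (y = 4). Shared: x=5 y=4. PCs: A@2 B@1 C@2
Step 6: thread B executes B2 (x = x - 1). Shared: x=4 y=4. PCs: A@2 B@2 C@2
Step 7: thread C executes C3 (y = y * -1). Shared: x=4 y=-4. PCs: A@2 B@2 C@3
Step 8: thread B executes B3 (y = 6). Shared: x=4 y=6. PCs: A@2 B@3 C@3
Step 9: thread C executes C4 (x = x - 2). Shared: x=2 y=6. PCs: A@2 B@3 C@4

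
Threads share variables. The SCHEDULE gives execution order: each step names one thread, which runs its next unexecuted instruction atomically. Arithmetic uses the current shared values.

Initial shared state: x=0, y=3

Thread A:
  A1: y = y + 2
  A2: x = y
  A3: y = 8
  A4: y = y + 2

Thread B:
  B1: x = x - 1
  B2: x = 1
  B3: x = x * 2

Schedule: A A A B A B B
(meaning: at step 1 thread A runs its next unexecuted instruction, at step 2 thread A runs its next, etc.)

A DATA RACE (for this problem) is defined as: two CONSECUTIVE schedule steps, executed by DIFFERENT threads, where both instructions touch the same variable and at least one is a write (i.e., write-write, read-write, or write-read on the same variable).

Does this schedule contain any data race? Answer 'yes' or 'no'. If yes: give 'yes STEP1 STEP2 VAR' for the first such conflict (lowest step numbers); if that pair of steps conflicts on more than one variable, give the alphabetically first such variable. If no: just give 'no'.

Steps 1,2: same thread (A). No race.
Steps 2,3: same thread (A). No race.
Steps 3,4: A(r=-,w=y) vs B(r=x,w=x). No conflict.
Steps 4,5: B(r=x,w=x) vs A(r=y,w=y). No conflict.
Steps 5,6: A(r=y,w=y) vs B(r=-,w=x). No conflict.
Steps 6,7: same thread (B). No race.

Answer: no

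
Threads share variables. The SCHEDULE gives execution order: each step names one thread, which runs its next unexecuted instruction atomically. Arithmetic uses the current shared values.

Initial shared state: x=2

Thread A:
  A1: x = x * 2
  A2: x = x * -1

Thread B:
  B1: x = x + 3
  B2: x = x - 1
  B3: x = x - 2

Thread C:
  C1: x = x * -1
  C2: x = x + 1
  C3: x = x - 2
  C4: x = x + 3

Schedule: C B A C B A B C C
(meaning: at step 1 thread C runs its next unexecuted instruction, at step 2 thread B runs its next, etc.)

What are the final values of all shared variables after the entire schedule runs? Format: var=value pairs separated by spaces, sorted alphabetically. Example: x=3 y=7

Answer: x=-3

Derivation:
Step 1: thread C executes C1 (x = x * -1). Shared: x=-2. PCs: A@0 B@0 C@1
Step 2: thread B executes B1 (x = x + 3). Shared: x=1. PCs: A@0 B@1 C@1
Step 3: thread A executes A1 (x = x * 2). Shared: x=2. PCs: A@1 B@1 C@1
Step 4: thread C executes C2 (x = x + 1). Shared: x=3. PCs: A@1 B@1 C@2
Step 5: thread B executes B2 (x = x - 1). Shared: x=2. PCs: A@1 B@2 C@2
Step 6: thread A executes A2 (x = x * -1). Shared: x=-2. PCs: A@2 B@2 C@2
Step 7: thread B executes B3 (x = x - 2). Shared: x=-4. PCs: A@2 B@3 C@2
Step 8: thread C executes C3 (x = x - 2). Shared: x=-6. PCs: A@2 B@3 C@3
Step 9: thread C executes C4 (x = x + 3). Shared: x=-3. PCs: A@2 B@3 C@4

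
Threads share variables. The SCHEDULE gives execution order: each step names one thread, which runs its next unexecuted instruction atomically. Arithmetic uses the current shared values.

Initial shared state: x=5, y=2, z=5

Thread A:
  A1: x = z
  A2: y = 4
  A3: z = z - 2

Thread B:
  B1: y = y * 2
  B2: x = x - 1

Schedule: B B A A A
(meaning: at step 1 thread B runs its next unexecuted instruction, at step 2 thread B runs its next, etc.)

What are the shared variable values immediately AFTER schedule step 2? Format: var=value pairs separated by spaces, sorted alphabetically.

Step 1: thread B executes B1 (y = y * 2). Shared: x=5 y=4 z=5. PCs: A@0 B@1
Step 2: thread B executes B2 (x = x - 1). Shared: x=4 y=4 z=5. PCs: A@0 B@2

Answer: x=4 y=4 z=5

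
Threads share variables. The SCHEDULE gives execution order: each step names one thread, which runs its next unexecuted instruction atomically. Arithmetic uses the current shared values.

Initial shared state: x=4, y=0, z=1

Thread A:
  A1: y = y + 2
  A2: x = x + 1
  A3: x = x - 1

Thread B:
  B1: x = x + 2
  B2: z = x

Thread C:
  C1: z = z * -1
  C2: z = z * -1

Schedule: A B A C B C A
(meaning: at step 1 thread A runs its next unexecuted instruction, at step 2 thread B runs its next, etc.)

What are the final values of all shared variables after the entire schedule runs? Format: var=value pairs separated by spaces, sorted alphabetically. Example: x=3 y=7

Step 1: thread A executes A1 (y = y + 2). Shared: x=4 y=2 z=1. PCs: A@1 B@0 C@0
Step 2: thread B executes B1 (x = x + 2). Shared: x=6 y=2 z=1. PCs: A@1 B@1 C@0
Step 3: thread A executes A2 (x = x + 1). Shared: x=7 y=2 z=1. PCs: A@2 B@1 C@0
Step 4: thread C executes C1 (z = z * -1). Shared: x=7 y=2 z=-1. PCs: A@2 B@1 C@1
Step 5: thread B executes B2 (z = x). Shared: x=7 y=2 z=7. PCs: A@2 B@2 C@1
Step 6: thread C executes C2 (z = z * -1). Shared: x=7 y=2 z=-7. PCs: A@2 B@2 C@2
Step 7: thread A executes A3 (x = x - 1). Shared: x=6 y=2 z=-7. PCs: A@3 B@2 C@2

Answer: x=6 y=2 z=-7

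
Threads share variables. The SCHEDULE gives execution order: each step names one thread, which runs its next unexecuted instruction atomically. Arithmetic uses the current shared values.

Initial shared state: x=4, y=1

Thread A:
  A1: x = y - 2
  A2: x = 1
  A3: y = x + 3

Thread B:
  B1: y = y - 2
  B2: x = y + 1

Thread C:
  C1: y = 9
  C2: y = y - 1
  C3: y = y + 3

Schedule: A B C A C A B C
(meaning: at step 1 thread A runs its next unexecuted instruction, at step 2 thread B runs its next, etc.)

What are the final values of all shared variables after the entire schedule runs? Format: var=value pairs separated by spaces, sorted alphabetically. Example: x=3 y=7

Step 1: thread A executes A1 (x = y - 2). Shared: x=-1 y=1. PCs: A@1 B@0 C@0
Step 2: thread B executes B1 (y = y - 2). Shared: x=-1 y=-1. PCs: A@1 B@1 C@0
Step 3: thread C executes C1 (y = 9). Shared: x=-1 y=9. PCs: A@1 B@1 C@1
Step 4: thread A executes A2 (x = 1). Shared: x=1 y=9. PCs: A@2 B@1 C@1
Step 5: thread C executes C2 (y = y - 1). Shared: x=1 y=8. PCs: A@2 B@1 C@2
Step 6: thread A executes A3 (y = x + 3). Shared: x=1 y=4. PCs: A@3 B@1 C@2
Step 7: thread B executes B2 (x = y + 1). Shared: x=5 y=4. PCs: A@3 B@2 C@2
Step 8: thread C executes C3 (y = y + 3). Shared: x=5 y=7. PCs: A@3 B@2 C@3

Answer: x=5 y=7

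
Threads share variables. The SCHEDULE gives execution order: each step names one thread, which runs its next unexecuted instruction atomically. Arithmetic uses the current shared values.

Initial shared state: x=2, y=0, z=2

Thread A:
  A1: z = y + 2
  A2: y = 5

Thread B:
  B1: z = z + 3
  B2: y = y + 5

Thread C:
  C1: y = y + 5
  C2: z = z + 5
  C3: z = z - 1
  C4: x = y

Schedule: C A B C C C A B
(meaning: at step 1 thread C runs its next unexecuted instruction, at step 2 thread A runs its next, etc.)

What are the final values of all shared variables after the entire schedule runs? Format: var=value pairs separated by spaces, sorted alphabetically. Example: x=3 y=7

Answer: x=5 y=10 z=14

Derivation:
Step 1: thread C executes C1 (y = y + 5). Shared: x=2 y=5 z=2. PCs: A@0 B@0 C@1
Step 2: thread A executes A1 (z = y + 2). Shared: x=2 y=5 z=7. PCs: A@1 B@0 C@1
Step 3: thread B executes B1 (z = z + 3). Shared: x=2 y=5 z=10. PCs: A@1 B@1 C@1
Step 4: thread C executes C2 (z = z + 5). Shared: x=2 y=5 z=15. PCs: A@1 B@1 C@2
Step 5: thread C executes C3 (z = z - 1). Shared: x=2 y=5 z=14. PCs: A@1 B@1 C@3
Step 6: thread C executes C4 (x = y). Shared: x=5 y=5 z=14. PCs: A@1 B@1 C@4
Step 7: thread A executes A2 (y = 5). Shared: x=5 y=5 z=14. PCs: A@2 B@1 C@4
Step 8: thread B executes B2 (y = y + 5). Shared: x=5 y=10 z=14. PCs: A@2 B@2 C@4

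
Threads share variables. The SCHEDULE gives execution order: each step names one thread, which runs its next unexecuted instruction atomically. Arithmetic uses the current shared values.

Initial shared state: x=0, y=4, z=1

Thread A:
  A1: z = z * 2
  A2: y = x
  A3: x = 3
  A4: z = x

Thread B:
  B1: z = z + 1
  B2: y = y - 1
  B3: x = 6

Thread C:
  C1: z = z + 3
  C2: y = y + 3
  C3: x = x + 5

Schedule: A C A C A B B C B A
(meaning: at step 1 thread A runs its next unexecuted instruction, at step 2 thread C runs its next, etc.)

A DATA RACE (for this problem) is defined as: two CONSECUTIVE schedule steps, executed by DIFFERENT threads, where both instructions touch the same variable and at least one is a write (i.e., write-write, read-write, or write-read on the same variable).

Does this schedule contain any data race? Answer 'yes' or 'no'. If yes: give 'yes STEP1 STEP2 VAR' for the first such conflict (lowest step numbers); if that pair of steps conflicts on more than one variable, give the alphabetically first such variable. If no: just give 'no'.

Steps 1,2: A(z = z * 2) vs C(z = z + 3). RACE on z (W-W).
Steps 2,3: C(r=z,w=z) vs A(r=x,w=y). No conflict.
Steps 3,4: A(y = x) vs C(y = y + 3). RACE on y (W-W).
Steps 4,5: C(r=y,w=y) vs A(r=-,w=x). No conflict.
Steps 5,6: A(r=-,w=x) vs B(r=z,w=z). No conflict.
Steps 6,7: same thread (B). No race.
Steps 7,8: B(r=y,w=y) vs C(r=x,w=x). No conflict.
Steps 8,9: C(x = x + 5) vs B(x = 6). RACE on x (W-W).
Steps 9,10: B(x = 6) vs A(z = x). RACE on x (W-R).
First conflict at steps 1,2.

Answer: yes 1 2 z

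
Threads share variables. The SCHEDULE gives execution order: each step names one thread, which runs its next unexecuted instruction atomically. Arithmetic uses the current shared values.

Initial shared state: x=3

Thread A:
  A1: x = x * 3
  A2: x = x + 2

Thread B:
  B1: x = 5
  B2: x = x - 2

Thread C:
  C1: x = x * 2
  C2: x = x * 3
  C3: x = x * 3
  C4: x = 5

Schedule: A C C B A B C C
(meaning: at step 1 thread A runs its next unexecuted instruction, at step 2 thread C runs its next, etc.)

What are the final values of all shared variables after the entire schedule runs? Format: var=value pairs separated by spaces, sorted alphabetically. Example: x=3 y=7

Step 1: thread A executes A1 (x = x * 3). Shared: x=9. PCs: A@1 B@0 C@0
Step 2: thread C executes C1 (x = x * 2). Shared: x=18. PCs: A@1 B@0 C@1
Step 3: thread C executes C2 (x = x * 3). Shared: x=54. PCs: A@1 B@0 C@2
Step 4: thread B executes B1 (x = 5). Shared: x=5. PCs: A@1 B@1 C@2
Step 5: thread A executes A2 (x = x + 2). Shared: x=7. PCs: A@2 B@1 C@2
Step 6: thread B executes B2 (x = x - 2). Shared: x=5. PCs: A@2 B@2 C@2
Step 7: thread C executes C3 (x = x * 3). Shared: x=15. PCs: A@2 B@2 C@3
Step 8: thread C executes C4 (x = 5). Shared: x=5. PCs: A@2 B@2 C@4

Answer: x=5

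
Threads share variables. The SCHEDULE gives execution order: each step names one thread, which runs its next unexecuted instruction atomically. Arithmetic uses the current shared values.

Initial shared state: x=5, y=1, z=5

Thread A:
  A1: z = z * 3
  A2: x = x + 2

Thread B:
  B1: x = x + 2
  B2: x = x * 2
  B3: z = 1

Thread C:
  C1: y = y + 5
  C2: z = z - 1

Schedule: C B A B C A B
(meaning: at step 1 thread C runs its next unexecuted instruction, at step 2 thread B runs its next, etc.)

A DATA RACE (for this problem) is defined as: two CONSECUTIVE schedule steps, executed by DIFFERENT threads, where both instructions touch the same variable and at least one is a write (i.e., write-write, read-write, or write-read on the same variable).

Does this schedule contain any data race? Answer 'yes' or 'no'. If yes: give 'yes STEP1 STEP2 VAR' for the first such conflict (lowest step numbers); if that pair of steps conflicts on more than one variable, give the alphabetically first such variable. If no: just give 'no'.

Answer: no

Derivation:
Steps 1,2: C(r=y,w=y) vs B(r=x,w=x). No conflict.
Steps 2,3: B(r=x,w=x) vs A(r=z,w=z). No conflict.
Steps 3,4: A(r=z,w=z) vs B(r=x,w=x). No conflict.
Steps 4,5: B(r=x,w=x) vs C(r=z,w=z). No conflict.
Steps 5,6: C(r=z,w=z) vs A(r=x,w=x). No conflict.
Steps 6,7: A(r=x,w=x) vs B(r=-,w=z). No conflict.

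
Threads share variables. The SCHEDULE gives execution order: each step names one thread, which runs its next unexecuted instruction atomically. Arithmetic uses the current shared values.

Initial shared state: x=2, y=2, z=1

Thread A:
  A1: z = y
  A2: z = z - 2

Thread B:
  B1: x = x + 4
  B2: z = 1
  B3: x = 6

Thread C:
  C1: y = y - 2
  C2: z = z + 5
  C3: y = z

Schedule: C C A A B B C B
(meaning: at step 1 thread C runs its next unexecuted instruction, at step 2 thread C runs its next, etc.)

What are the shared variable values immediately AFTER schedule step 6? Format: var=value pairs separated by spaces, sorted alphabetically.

Step 1: thread C executes C1 (y = y - 2). Shared: x=2 y=0 z=1. PCs: A@0 B@0 C@1
Step 2: thread C executes C2 (z = z + 5). Shared: x=2 y=0 z=6. PCs: A@0 B@0 C@2
Step 3: thread A executes A1 (z = y). Shared: x=2 y=0 z=0. PCs: A@1 B@0 C@2
Step 4: thread A executes A2 (z = z - 2). Shared: x=2 y=0 z=-2. PCs: A@2 B@0 C@2
Step 5: thread B executes B1 (x = x + 4). Shared: x=6 y=0 z=-2. PCs: A@2 B@1 C@2
Step 6: thread B executes B2 (z = 1). Shared: x=6 y=0 z=1. PCs: A@2 B@2 C@2

Answer: x=6 y=0 z=1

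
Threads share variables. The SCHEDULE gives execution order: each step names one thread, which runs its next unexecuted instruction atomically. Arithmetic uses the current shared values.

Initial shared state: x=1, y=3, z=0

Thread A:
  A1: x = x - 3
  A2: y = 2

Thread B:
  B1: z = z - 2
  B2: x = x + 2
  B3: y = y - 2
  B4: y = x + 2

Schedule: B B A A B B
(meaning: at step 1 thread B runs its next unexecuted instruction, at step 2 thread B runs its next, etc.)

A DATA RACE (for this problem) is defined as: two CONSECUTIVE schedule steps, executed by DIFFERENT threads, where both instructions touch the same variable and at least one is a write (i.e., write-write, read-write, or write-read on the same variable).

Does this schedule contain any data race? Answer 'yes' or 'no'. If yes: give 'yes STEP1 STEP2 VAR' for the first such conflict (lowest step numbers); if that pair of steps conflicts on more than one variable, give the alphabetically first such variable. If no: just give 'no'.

Answer: yes 2 3 x

Derivation:
Steps 1,2: same thread (B). No race.
Steps 2,3: B(x = x + 2) vs A(x = x - 3). RACE on x (W-W).
Steps 3,4: same thread (A). No race.
Steps 4,5: A(y = 2) vs B(y = y - 2). RACE on y (W-W).
Steps 5,6: same thread (B). No race.
First conflict at steps 2,3.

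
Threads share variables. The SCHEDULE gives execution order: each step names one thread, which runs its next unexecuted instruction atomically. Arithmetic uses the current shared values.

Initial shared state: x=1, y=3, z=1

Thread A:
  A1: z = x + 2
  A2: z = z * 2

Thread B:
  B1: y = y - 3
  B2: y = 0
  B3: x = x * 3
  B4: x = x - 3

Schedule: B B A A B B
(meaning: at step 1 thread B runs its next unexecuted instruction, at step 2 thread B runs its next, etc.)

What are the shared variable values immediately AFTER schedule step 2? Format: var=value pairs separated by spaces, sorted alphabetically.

Step 1: thread B executes B1 (y = y - 3). Shared: x=1 y=0 z=1. PCs: A@0 B@1
Step 2: thread B executes B2 (y = 0). Shared: x=1 y=0 z=1. PCs: A@0 B@2

Answer: x=1 y=0 z=1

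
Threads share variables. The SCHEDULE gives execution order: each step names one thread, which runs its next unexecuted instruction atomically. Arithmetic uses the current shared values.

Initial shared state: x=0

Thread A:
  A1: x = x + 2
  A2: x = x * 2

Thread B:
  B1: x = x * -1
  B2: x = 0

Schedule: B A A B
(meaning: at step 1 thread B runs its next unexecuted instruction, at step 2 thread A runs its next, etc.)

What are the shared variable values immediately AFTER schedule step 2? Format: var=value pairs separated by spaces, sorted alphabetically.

Answer: x=2

Derivation:
Step 1: thread B executes B1 (x = x * -1). Shared: x=0. PCs: A@0 B@1
Step 2: thread A executes A1 (x = x + 2). Shared: x=2. PCs: A@1 B@1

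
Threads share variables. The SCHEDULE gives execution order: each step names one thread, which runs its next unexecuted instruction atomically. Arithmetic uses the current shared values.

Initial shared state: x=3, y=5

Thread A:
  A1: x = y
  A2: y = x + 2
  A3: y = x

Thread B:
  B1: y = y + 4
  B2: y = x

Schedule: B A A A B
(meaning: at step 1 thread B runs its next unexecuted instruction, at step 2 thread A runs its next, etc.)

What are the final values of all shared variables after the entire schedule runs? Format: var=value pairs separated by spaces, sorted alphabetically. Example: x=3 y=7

Answer: x=9 y=9

Derivation:
Step 1: thread B executes B1 (y = y + 4). Shared: x=3 y=9. PCs: A@0 B@1
Step 2: thread A executes A1 (x = y). Shared: x=9 y=9. PCs: A@1 B@1
Step 3: thread A executes A2 (y = x + 2). Shared: x=9 y=11. PCs: A@2 B@1
Step 4: thread A executes A3 (y = x). Shared: x=9 y=9. PCs: A@3 B@1
Step 5: thread B executes B2 (y = x). Shared: x=9 y=9. PCs: A@3 B@2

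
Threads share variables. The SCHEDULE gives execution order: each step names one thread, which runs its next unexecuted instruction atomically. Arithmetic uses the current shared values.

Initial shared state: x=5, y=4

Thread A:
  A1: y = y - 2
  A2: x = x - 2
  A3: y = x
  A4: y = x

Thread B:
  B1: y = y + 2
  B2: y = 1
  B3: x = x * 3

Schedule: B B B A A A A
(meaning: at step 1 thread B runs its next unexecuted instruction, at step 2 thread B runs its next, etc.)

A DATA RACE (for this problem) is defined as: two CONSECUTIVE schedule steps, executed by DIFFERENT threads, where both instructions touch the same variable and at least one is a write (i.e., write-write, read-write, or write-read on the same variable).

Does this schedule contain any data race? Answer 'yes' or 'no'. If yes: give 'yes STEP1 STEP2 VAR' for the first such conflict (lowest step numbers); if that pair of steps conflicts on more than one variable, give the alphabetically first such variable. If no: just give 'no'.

Answer: no

Derivation:
Steps 1,2: same thread (B). No race.
Steps 2,3: same thread (B). No race.
Steps 3,4: B(r=x,w=x) vs A(r=y,w=y). No conflict.
Steps 4,5: same thread (A). No race.
Steps 5,6: same thread (A). No race.
Steps 6,7: same thread (A). No race.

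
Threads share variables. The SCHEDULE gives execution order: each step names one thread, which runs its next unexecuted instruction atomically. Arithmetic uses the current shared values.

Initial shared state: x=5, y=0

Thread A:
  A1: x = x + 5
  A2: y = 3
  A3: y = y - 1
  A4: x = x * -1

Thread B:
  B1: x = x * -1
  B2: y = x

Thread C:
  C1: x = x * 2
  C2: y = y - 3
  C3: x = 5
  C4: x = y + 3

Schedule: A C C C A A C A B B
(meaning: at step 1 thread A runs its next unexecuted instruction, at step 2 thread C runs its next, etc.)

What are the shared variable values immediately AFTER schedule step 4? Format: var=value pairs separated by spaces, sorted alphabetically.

Step 1: thread A executes A1 (x = x + 5). Shared: x=10 y=0. PCs: A@1 B@0 C@0
Step 2: thread C executes C1 (x = x * 2). Shared: x=20 y=0. PCs: A@1 B@0 C@1
Step 3: thread C executes C2 (y = y - 3). Shared: x=20 y=-3. PCs: A@1 B@0 C@2
Step 4: thread C executes C3 (x = 5). Shared: x=5 y=-3. PCs: A@1 B@0 C@3

Answer: x=5 y=-3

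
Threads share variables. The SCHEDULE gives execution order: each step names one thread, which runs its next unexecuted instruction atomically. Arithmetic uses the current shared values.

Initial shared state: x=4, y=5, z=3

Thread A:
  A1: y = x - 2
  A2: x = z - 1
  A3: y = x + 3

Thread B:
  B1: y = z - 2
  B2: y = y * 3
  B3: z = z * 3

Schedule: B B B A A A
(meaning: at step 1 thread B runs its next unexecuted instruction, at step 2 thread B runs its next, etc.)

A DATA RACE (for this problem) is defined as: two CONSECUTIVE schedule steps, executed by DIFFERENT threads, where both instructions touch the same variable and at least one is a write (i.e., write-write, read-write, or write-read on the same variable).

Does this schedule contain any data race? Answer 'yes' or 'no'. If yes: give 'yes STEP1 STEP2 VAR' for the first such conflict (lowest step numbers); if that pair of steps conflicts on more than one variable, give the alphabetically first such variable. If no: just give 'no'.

Steps 1,2: same thread (B). No race.
Steps 2,3: same thread (B). No race.
Steps 3,4: B(r=z,w=z) vs A(r=x,w=y). No conflict.
Steps 4,5: same thread (A). No race.
Steps 5,6: same thread (A). No race.

Answer: no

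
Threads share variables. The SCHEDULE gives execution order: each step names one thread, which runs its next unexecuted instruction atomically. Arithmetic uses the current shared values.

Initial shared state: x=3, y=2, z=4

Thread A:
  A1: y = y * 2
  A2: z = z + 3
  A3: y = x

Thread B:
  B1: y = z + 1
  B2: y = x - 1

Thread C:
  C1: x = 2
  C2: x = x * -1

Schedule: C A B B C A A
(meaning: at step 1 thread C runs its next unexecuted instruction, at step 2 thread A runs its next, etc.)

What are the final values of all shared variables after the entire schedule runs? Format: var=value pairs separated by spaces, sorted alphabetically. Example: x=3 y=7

Answer: x=-2 y=-2 z=7

Derivation:
Step 1: thread C executes C1 (x = 2). Shared: x=2 y=2 z=4. PCs: A@0 B@0 C@1
Step 2: thread A executes A1 (y = y * 2). Shared: x=2 y=4 z=4. PCs: A@1 B@0 C@1
Step 3: thread B executes B1 (y = z + 1). Shared: x=2 y=5 z=4. PCs: A@1 B@1 C@1
Step 4: thread B executes B2 (y = x - 1). Shared: x=2 y=1 z=4. PCs: A@1 B@2 C@1
Step 5: thread C executes C2 (x = x * -1). Shared: x=-2 y=1 z=4. PCs: A@1 B@2 C@2
Step 6: thread A executes A2 (z = z + 3). Shared: x=-2 y=1 z=7. PCs: A@2 B@2 C@2
Step 7: thread A executes A3 (y = x). Shared: x=-2 y=-2 z=7. PCs: A@3 B@2 C@2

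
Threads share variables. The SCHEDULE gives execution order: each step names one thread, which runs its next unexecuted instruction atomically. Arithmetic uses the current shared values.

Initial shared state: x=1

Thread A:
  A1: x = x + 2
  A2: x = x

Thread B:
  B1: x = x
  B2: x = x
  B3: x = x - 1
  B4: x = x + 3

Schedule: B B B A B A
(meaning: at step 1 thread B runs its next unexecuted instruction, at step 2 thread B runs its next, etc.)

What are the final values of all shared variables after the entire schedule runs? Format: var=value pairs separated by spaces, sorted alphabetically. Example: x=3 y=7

Answer: x=5

Derivation:
Step 1: thread B executes B1 (x = x). Shared: x=1. PCs: A@0 B@1
Step 2: thread B executes B2 (x = x). Shared: x=1. PCs: A@0 B@2
Step 3: thread B executes B3 (x = x - 1). Shared: x=0. PCs: A@0 B@3
Step 4: thread A executes A1 (x = x + 2). Shared: x=2. PCs: A@1 B@3
Step 5: thread B executes B4 (x = x + 3). Shared: x=5. PCs: A@1 B@4
Step 6: thread A executes A2 (x = x). Shared: x=5. PCs: A@2 B@4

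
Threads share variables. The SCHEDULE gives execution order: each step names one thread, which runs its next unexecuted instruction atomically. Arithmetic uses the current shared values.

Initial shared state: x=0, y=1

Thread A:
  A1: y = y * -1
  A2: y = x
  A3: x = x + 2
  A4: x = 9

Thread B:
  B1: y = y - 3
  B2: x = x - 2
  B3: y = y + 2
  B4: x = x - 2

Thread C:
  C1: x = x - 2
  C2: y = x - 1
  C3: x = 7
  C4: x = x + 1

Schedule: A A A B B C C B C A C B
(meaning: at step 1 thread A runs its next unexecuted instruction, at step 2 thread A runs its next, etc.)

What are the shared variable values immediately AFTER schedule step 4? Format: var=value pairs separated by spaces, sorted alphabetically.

Step 1: thread A executes A1 (y = y * -1). Shared: x=0 y=-1. PCs: A@1 B@0 C@0
Step 2: thread A executes A2 (y = x). Shared: x=0 y=0. PCs: A@2 B@0 C@0
Step 3: thread A executes A3 (x = x + 2). Shared: x=2 y=0. PCs: A@3 B@0 C@0
Step 4: thread B executes B1 (y = y - 3). Shared: x=2 y=-3. PCs: A@3 B@1 C@0

Answer: x=2 y=-3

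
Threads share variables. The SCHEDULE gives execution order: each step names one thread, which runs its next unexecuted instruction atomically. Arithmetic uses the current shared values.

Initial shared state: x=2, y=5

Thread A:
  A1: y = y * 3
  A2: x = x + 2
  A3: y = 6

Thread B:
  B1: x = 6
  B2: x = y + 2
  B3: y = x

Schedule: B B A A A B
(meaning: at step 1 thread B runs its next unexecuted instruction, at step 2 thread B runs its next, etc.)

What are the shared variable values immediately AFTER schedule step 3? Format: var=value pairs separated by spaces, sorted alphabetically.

Step 1: thread B executes B1 (x = 6). Shared: x=6 y=5. PCs: A@0 B@1
Step 2: thread B executes B2 (x = y + 2). Shared: x=7 y=5. PCs: A@0 B@2
Step 3: thread A executes A1 (y = y * 3). Shared: x=7 y=15. PCs: A@1 B@2

Answer: x=7 y=15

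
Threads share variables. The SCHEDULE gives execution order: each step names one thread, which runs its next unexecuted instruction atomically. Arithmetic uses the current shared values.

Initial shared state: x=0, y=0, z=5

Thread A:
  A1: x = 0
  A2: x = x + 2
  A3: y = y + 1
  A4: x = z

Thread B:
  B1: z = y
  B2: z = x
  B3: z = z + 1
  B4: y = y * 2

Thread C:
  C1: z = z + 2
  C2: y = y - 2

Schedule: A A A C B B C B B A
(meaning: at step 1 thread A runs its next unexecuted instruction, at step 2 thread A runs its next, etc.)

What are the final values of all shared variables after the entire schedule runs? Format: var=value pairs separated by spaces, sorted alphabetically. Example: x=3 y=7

Answer: x=3 y=-2 z=3

Derivation:
Step 1: thread A executes A1 (x = 0). Shared: x=0 y=0 z=5. PCs: A@1 B@0 C@0
Step 2: thread A executes A2 (x = x + 2). Shared: x=2 y=0 z=5. PCs: A@2 B@0 C@0
Step 3: thread A executes A3 (y = y + 1). Shared: x=2 y=1 z=5. PCs: A@3 B@0 C@0
Step 4: thread C executes C1 (z = z + 2). Shared: x=2 y=1 z=7. PCs: A@3 B@0 C@1
Step 5: thread B executes B1 (z = y). Shared: x=2 y=1 z=1. PCs: A@3 B@1 C@1
Step 6: thread B executes B2 (z = x). Shared: x=2 y=1 z=2. PCs: A@3 B@2 C@1
Step 7: thread C executes C2 (y = y - 2). Shared: x=2 y=-1 z=2. PCs: A@3 B@2 C@2
Step 8: thread B executes B3 (z = z + 1). Shared: x=2 y=-1 z=3. PCs: A@3 B@3 C@2
Step 9: thread B executes B4 (y = y * 2). Shared: x=2 y=-2 z=3. PCs: A@3 B@4 C@2
Step 10: thread A executes A4 (x = z). Shared: x=3 y=-2 z=3. PCs: A@4 B@4 C@2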